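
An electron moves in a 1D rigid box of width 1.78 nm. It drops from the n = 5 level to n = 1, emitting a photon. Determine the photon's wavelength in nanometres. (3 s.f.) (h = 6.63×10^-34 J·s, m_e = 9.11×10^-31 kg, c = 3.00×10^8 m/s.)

E_1 = h²/(8m_eL²) = 1.904×10^-20 J, so ΔE = (5² − 1²)E_1 = 4.570×10^-19 J.
λ = hc/ΔE = (6.63×10^-34·3.00×10^8)/4.570×10^-19 = 4.35×10^-7 m = 435 nm.

λ = 435 nm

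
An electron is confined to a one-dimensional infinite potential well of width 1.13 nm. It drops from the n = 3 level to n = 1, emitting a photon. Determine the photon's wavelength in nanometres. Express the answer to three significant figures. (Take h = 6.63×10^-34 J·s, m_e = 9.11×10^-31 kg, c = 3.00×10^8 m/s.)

λ = 526 nm

E_1 = h²/(8m_eL²) = 4.723×10^-20 J, so ΔE = (3² − 1²)E_1 = 3.778×10^-19 J.
λ = hc/ΔE = (6.63×10^-34·3.00×10^8)/3.778×10^-19 = 5.26×10^-7 m = 526 nm.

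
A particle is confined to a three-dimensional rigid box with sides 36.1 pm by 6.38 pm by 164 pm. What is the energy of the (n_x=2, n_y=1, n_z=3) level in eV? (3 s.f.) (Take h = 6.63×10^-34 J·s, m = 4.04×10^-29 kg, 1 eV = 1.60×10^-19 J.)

E = 238 eV

For a 3D rectangular well E = (h²/8m)·Σ n_i²/L_i² = (6.63×10^-34)²/(8·4.04×10^-29) · [2²/(36.1 pm)² + 1²/(6.38 pm)² + 3²/(164 pm)²].
Evaluating gives E = 3.804×10^-17 J = 238 eV.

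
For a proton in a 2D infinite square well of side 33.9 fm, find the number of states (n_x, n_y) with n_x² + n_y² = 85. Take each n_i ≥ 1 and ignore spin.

The level has n_x² + n_y² = 85. The ordered positive-integer solutions are (2, 9), (6, 7), (7, 6), (9, 2).
That gives 4 states.

degeneracy = 4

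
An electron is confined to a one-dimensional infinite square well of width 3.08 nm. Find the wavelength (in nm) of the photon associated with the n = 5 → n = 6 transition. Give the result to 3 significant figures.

λ = 2.84×10^3 nm

E_1 = h²/(8m_eL²) = 6.351×10^-21 J, so ΔE = (6² − 5²)E_1 = 6.986×10^-20 J.
λ = hc/ΔE = (6.626×10^-34·2.998×10^8)/6.986×10^-20 = 2.84×10^-6 m = 2.84×10^3 nm.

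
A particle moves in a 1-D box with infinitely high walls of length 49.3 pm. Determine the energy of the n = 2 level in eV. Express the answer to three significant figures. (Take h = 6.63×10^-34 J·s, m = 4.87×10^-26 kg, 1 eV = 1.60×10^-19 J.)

E_2 = 0.0116 eV

For an infinite well E_n = n²h²/(8mL²), so E_1 = h²/(8mL²) = (6.63×10^-34)²/(8·4.87×10^-26·(4.93×10^-11 m)²) = 4.642×10^-22 J.
Then E_2 = 2²·E_1 = 4·4.642×10^-22 J = 1.857×10^-21 J.
Converting, E_2 = 1.857×10^-21 J / (1.60×10^-19 J/eV) = 0.0116 eV.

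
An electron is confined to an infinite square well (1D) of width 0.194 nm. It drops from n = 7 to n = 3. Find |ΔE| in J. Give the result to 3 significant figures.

|ΔE| = 6.40×10^-17 J

E_1 = h²/(8m_eL²) = 1.601×10^-18 J.
|ΔE| = |7² − 3²|·E_1 = 40·1.601×10^-18 J = 6.40×10^-17 J.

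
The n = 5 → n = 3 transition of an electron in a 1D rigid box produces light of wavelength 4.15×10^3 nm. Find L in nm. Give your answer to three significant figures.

L = 4.49 nm

The photon carries ΔE = hc/λ = 6.626×10^-34·2.998×10^8/4.15×10^-6 m = 4.787×10^-20 J.
Since ΔE = (5² − 3²)E_1, E_1 = 2.992×10^-21 J, and L = h/√(8m_eE_1) = 4.49×10^-9 m = 4.49 nm.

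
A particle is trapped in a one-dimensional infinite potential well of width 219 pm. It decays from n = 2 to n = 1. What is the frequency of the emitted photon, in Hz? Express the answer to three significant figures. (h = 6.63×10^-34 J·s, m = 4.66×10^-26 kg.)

E_1 = h²/(8mL²) = 2.458×10^-23 J and ΔE = (2² − 1²)E_1 = 7.374×10^-23 J.
f = ΔE/h = 7.374×10^-23/6.63×10^-34 = 1.11×10^11 Hz.

f = 1.11×10^11 Hz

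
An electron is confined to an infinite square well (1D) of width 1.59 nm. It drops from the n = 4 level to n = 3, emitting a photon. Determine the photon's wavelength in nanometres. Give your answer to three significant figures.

E_1 = h²/(8m_eL²) = 2.383×10^-20 J, so ΔE = (4² − 3²)E_1 = 1.668×10^-19 J.
λ = hc/ΔE = (6.626×10^-34·2.998×10^8)/1.668×10^-19 = 1.19×10^-6 m = 1.19×10^3 nm.

λ = 1.19×10^3 nm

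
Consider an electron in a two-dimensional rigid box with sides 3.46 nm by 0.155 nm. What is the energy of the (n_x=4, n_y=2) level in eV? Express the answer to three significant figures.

E = 63.1 eV

For a 2D rectangular well E = (h²/8m_e)·Σ n_i²/L_i² = (6.626×10^-34)²/(8·9.109×10^-31) · [4²/(3.46 nm)² + 2²/(0.155 nm)²].
Evaluating gives E = 1.011×10^-17 J = 63.1 eV.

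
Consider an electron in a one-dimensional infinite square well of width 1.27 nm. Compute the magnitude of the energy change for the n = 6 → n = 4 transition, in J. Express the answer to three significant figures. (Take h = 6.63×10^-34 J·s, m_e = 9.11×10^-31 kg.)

E_1 = h²/(8m_eL²) = 3.739×10^-20 J.
|ΔE| = |6² − 4²|·E_1 = 20·3.739×10^-20 J = 7.48×10^-19 J.

|ΔE| = 7.48×10^-19 J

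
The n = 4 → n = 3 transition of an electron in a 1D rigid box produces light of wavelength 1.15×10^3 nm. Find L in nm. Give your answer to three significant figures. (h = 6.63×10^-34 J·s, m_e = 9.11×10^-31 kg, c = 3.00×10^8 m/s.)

L = 1.56 nm

The photon carries ΔE = hc/λ = 6.63×10^-34·3.00×10^8/1.15×10^-6 m = 1.730×10^-19 J.
Since ΔE = (4² − 3²)E_1, E_1 = 2.471×10^-20 J, and L = h/√(8m_eE_1) = 1.56×10^-9 m = 1.56 nm.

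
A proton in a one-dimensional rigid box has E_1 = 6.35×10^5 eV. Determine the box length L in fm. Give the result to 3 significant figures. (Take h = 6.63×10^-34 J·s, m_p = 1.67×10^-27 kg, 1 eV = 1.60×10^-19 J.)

L = 18.0 fm

From E_n = n²h²/(8m_pL²), L = n·h/√(8m_pE_n).
E_1 = 6.35×10^5 eV = 1.016×10^-13 J, so L = 1·6.63×10^-34/√(8·1.67×10^-27·1.016×10^-13) = 1.80×10^-14 m = 18.0 fm.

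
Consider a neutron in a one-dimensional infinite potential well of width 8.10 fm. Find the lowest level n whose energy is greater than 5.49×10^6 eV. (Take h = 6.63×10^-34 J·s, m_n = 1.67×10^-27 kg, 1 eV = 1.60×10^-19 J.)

E_1 = h²/(8m_nL²) = 5.015×10^-13 J = 3.134×10^6 eV.
Need n² > 5.49×10^6/3.134×10^6 = 1.752, i.e. n > 1.324.
The smallest integer satisfying this is n = 2.

n = 2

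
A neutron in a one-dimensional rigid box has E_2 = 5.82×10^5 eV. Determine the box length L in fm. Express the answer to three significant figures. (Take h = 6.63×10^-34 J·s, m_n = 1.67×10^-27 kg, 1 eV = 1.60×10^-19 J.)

L = 37.6 fm

From E_n = n²h²/(8m_nL²), L = n·h/√(8m_nE_n).
E_2 = 5.82×10^5 eV = 9.312×10^-14 J, so L = 2·6.63×10^-34/√(8·1.67×10^-27·9.312×10^-14) = 3.76×10^-14 m = 37.6 fm.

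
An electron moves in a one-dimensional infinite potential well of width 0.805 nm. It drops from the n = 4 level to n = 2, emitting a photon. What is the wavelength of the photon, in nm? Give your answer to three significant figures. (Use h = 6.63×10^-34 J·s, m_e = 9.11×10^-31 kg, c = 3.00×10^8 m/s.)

E_1 = h²/(8m_eL²) = 9.307×10^-20 J, so ΔE = (4² − 2²)E_1 = 1.117×10^-18 J.
λ = hc/ΔE = (6.63×10^-34·3.00×10^8)/1.117×10^-18 = 1.78×10^-7 m = 178 nm.

λ = 178 nm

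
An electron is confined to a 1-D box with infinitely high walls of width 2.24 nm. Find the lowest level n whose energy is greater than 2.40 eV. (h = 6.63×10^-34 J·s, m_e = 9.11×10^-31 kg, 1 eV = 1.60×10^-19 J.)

E_1 = h²/(8m_eL²) = 1.202×10^-20 J = 0.07512 eV.
Need n² > 2.40/0.07512 = 31.95, i.e. n > 5.652.
The smallest integer satisfying this is n = 6.

n = 6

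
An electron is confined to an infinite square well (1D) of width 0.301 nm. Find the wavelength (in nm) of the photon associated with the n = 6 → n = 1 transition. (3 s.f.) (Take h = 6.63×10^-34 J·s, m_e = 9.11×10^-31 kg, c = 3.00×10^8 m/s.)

λ = 8.54 nm

E_1 = h²/(8m_eL²) = 6.657×10^-19 J, so ΔE = (6² − 1²)E_1 = 2.330×10^-17 J.
λ = hc/ΔE = (6.63×10^-34·3.00×10^8)/2.330×10^-17 = 8.54×10^-9 m = 8.54 nm.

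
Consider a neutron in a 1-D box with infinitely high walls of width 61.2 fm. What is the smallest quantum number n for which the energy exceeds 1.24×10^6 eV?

n = 5

E_1 = h²/(8m_nL²) = 8.748×10^-15 J = 5.461×10^4 eV.
Need n² > 1.24×10^6/5.461×10^4 = 22.71, i.e. n > 4.766.
The smallest integer satisfying this is n = 5.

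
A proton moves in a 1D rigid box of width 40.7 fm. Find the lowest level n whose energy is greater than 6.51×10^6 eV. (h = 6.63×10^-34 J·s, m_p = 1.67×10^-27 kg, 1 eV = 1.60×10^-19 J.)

n = 8

E_1 = h²/(8m_pL²) = 1.986×10^-14 J = 1.241×10^5 eV.
Need n² > 6.51×10^6/1.241×10^5 = 52.46, i.e. n > 7.243.
The smallest integer satisfying this is n = 8.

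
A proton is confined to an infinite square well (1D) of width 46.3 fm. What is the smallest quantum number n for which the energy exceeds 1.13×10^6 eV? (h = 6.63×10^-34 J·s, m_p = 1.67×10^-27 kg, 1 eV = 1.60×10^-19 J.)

E_1 = h²/(8m_pL²) = 1.535×10^-14 J = 9.594×10^4 eV.
Need n² > 1.13×10^6/9.594×10^4 = 11.78, i.e. n > 3.432.
The smallest integer satisfying this is n = 4.

n = 4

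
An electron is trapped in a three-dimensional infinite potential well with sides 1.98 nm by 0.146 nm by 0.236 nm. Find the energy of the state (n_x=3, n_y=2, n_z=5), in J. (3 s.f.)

E = 3.85×10^-17 J

For a 3D rectangular well E = (h²/8m_e)·Σ n_i²/L_i² = (6.626×10^-34)²/(8·9.109×10^-31) · [3²/(1.98 nm)² + 2²/(0.146 nm)² + 5²/(0.236 nm)²].
Evaluating gives E = 3.85×10^-17 J.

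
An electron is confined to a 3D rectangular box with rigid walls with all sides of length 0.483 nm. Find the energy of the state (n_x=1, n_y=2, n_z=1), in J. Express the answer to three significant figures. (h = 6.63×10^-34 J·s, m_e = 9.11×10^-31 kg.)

E = 1.55×10^-18 J

For a 3D rectangular well E = (h²/8m_e)·Σ n_i²/L_i² = (6.63×10^-34)²/(8·9.11×10^-31) · [1²/(0.483 nm)² + 2²/(0.483 nm)² + 1²/(0.483 nm)²].
Evaluating gives E = 1.55×10^-18 J.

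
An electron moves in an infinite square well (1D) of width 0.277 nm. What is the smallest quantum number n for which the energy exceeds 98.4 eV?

n = 5

E_1 = h²/(8m_eL²) = 7.852×10^-19 J = 4.901 eV.
Need n² > 98.4/4.901 = 20.08, i.e. n > 4.481.
The smallest integer satisfying this is n = 5.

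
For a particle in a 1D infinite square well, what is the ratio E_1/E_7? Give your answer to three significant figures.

E_n ∝ n², so E_1/E_7 = 1²/7² = 1/49 = 0.0204.

0.0204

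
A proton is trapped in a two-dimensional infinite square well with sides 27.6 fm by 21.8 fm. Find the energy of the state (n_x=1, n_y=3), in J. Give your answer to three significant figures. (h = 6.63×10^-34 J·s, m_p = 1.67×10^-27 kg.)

E = 6.66×10^-13 J

For a 2D rectangular well E = (h²/8m_p)·Σ n_i²/L_i² = (6.63×10^-34)²/(8·1.67×10^-27) · [1²/(27.6 fm)² + 3²/(21.8 fm)²].
Evaluating gives E = 6.66×10^-13 J.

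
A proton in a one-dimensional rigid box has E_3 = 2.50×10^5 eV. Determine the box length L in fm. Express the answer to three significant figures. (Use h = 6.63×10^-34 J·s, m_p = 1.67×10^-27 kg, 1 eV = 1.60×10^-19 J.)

L = 86.0 fm

From E_n = n²h²/(8m_pL²), L = n·h/√(8m_pE_n).
E_3 = 2.50×10^5 eV = 4.000×10^-14 J, so L = 3·6.63×10^-34/√(8·1.67×10^-27·4.000×10^-14) = 8.60×10^-14 m = 86.0 fm.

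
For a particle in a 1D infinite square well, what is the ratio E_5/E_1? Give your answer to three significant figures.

E_n ∝ n², so E_5/E_1 = 5²/1² = 25/1 = 25.0.

25.0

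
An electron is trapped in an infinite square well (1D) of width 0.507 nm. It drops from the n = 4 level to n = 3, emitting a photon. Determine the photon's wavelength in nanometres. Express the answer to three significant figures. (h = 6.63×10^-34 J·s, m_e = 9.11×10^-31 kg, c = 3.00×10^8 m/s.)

λ = 121 nm

E_1 = h²/(8m_eL²) = 2.346×10^-19 J, so ΔE = (4² − 3²)E_1 = 1.642×10^-18 J.
λ = hc/ΔE = (6.63×10^-34·3.00×10^8)/1.642×10^-18 = 1.21×10^-7 m = 121 nm.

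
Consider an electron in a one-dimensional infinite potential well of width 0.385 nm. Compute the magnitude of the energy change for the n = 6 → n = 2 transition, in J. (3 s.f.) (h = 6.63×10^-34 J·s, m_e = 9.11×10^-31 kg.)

E_1 = h²/(8m_eL²) = 4.069×10^-19 J.
|ΔE| = |6² − 2²|·E_1 = 32·4.069×10^-19 J = 1.30×10^-17 J.

|ΔE| = 1.30×10^-17 J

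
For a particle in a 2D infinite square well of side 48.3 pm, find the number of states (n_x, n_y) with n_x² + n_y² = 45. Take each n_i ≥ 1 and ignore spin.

degeneracy = 2

The level has n_x² + n_y² = 45. The ordered positive-integer solutions are (3, 6), (6, 3).
That gives 2 states.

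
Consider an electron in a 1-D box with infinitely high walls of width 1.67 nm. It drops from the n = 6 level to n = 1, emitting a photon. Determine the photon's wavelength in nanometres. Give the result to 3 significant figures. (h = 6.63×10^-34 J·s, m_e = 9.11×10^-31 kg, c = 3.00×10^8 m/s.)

λ = 263 nm

E_1 = h²/(8m_eL²) = 2.163×10^-20 J, so ΔE = (6² − 1²)E_1 = 7.571×10^-19 J.
λ = hc/ΔE = (6.63×10^-34·3.00×10^8)/7.571×10^-19 = 2.63×10^-7 m = 263 nm.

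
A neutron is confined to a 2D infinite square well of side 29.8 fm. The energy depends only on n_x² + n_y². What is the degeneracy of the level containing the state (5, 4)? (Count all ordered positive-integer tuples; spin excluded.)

degeneracy = 2

The level has n_x² + n_y² = 41. The ordered positive-integer solutions are (4, 5), (5, 4).
That gives 2 states.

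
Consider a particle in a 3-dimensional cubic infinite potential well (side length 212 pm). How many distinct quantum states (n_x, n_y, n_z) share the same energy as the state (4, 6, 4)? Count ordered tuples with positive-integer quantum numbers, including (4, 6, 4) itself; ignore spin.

The level has n_x² + n_y² + n_z² = 68. The ordered positive-integer solutions are (4, 4, 6), (4, 6, 4), (6, 4, 4).
That gives 3 states.

degeneracy = 3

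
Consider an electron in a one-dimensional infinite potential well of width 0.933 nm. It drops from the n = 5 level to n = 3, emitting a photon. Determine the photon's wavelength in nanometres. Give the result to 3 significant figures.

E_1 = h²/(8m_eL²) = 6.921×10^-20 J, so ΔE = (5² − 3²)E_1 = 1.107×10^-18 J.
λ = hc/ΔE = (6.626×10^-34·2.998×10^8)/1.107×10^-18 = 1.79×10^-7 m = 179 nm.

λ = 179 nm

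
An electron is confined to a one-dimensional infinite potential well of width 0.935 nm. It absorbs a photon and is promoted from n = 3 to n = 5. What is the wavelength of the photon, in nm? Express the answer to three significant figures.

E_1 = h²/(8m_eL²) = 6.892×10^-20 J, so ΔE = (5² − 3²)E_1 = 1.103×10^-18 J.
λ = hc/ΔE = (6.626×10^-34·2.998×10^8)/1.103×10^-18 = 1.80×10^-7 m = 180 nm.

λ = 180 nm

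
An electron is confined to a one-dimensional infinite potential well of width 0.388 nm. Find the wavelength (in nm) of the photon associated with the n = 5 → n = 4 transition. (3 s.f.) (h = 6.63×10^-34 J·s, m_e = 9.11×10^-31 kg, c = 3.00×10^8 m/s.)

λ = 55.2 nm

E_1 = h²/(8m_eL²) = 4.006×10^-19 J, so ΔE = (5² − 4²)E_1 = 3.605×10^-18 J.
λ = hc/ΔE = (6.63×10^-34·3.00×10^8)/3.605×10^-18 = 5.52×10^-8 m = 55.2 nm.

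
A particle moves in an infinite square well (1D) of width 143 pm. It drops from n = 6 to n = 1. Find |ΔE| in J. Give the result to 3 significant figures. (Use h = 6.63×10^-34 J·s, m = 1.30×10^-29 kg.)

|ΔE| = 7.23×10^-18 J

E_1 = h²/(8mL²) = 2.067×10^-19 J.
|ΔE| = |6² − 1²|·E_1 = 35·2.067×10^-19 J = 7.23×10^-18 J.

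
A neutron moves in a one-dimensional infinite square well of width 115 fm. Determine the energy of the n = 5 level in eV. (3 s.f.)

For an infinite well E_n = n²h²/(8m_nL²), so E_1 = h²/(8m_nL²) = (6.626×10^-34)²/(8·1.675×10^-27·(1.15×10^-13 m)²) = 2.477×10^-15 J.
Then E_5 = 5²·E_1 = 25·2.477×10^-15 J = 6.192×10^-14 J.
Converting, E_5 = 6.192×10^-14 J / (1.602×10^-19 J/eV) = 3.87×10^5 eV.

E_5 = 3.87×10^5 eV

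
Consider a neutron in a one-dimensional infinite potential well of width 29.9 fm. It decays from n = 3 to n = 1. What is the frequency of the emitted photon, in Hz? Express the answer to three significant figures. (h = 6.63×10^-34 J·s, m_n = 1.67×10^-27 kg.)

f = 4.44×10^20 Hz

E_1 = h²/(8m_nL²) = 3.680×10^-14 J and ΔE = (3² − 1²)E_1 = 2.944×10^-13 J.
f = ΔE/h = 2.944×10^-13/6.63×10^-34 = 4.44×10^20 Hz.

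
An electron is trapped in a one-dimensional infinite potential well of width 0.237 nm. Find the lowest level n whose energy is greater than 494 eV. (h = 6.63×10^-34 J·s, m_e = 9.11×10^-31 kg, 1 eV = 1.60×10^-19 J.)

E_1 = h²/(8m_eL²) = 1.074×10^-18 J = 6.713 eV.
Need n² > 494/6.713 = 73.59, i.e. n > 8.578.
The smallest integer satisfying this is n = 9.

n = 9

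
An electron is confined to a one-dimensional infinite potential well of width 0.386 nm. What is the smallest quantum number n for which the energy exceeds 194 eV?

n = 9

E_1 = h²/(8m_eL²) = 4.044×10^-19 J = 2.524 eV.
Need n² > 194/2.524 = 76.86, i.e. n > 8.767.
The smallest integer satisfying this is n = 9.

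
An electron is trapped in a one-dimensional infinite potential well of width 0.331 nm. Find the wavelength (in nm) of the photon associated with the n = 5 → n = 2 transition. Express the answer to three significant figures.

E_1 = h²/(8m_eL²) = 5.499×10^-19 J, so ΔE = (5² − 2²)E_1 = 1.155×10^-17 J.
λ = hc/ΔE = (6.626×10^-34·2.998×10^8)/1.155×10^-17 = 1.72×10^-8 m = 17.2 nm.

λ = 17.2 nm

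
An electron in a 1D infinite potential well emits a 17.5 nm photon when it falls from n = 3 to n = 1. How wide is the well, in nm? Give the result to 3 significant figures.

The photon carries ΔE = hc/λ = 6.626×10^-34·2.998×10^8/1.75×10^-8 m = 1.135×10^-17 J.
Since ΔE = (3² − 1²)E_1, E_1 = 1.419×10^-18 J, and L = h/√(8m_eE_1) = 2.06×10^-10 m = 0.206 nm.

L = 0.206 nm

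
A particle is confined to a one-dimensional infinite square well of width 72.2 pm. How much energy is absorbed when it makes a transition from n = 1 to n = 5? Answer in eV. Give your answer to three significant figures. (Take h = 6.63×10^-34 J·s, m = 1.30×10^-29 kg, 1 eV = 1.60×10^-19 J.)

|ΔE| = 122 eV

E_1 = h²/(8mL²) = 8.108×10^-19 J.
|ΔE| = |1² − 5²|·E_1 = 24·8.108×10^-19 J = 1.946×10^-17 J = 122 eV.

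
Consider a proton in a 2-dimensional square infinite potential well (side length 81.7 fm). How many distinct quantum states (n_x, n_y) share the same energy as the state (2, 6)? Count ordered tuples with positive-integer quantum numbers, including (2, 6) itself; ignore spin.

degeneracy = 2

The level has n_x² + n_y² = 40. The ordered positive-integer solutions are (2, 6), (6, 2).
That gives 2 states.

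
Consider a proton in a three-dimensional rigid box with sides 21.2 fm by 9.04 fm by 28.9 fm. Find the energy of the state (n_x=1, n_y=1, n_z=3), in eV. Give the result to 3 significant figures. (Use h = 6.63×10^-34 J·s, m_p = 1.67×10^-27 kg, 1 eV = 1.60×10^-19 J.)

E = 5.19×10^6 eV

For a 3D rectangular well E = (h²/8m_p)·Σ n_i²/L_i² = (6.63×10^-34)²/(8·1.67×10^-27) · [1²/(21.2 fm)² + 1²/(9.04 fm)² + 3²/(28.9 fm)²].
Evaluating gives E = 8.304×10^-13 J = 5.19×10^6 eV.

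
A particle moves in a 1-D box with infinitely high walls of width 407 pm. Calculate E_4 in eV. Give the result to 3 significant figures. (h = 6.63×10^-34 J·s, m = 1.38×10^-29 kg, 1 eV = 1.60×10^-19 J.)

For an infinite well E_n = n²h²/(8mL²), so E_1 = h²/(8mL²) = (6.63×10^-34)²/(8·1.38×10^-29·(4.07×10^-10 m)²) = 2.404×10^-20 J.
Then E_4 = 4²·E_1 = 16·2.404×10^-20 J = 3.846×10^-19 J.
Converting, E_4 = 3.846×10^-19 J / (1.60×10^-19 J/eV) = 2.40 eV.

E_4 = 2.40 eV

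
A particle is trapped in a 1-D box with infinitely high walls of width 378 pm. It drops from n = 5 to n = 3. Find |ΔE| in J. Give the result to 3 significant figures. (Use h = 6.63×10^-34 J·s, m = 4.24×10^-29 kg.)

|ΔE| = 1.45×10^-19 J

E_1 = h²/(8mL²) = 9.070×10^-21 J.
|ΔE| = |5² − 3²|·E_1 = 16·9.070×10^-21 J = 1.45×10^-19 J.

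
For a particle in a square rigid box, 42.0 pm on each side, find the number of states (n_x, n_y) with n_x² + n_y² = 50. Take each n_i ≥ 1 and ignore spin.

The level has n_x² + n_y² = 50. The ordered positive-integer solutions are (1, 7), (5, 5), (7, 1).
That gives 3 states.

degeneracy = 3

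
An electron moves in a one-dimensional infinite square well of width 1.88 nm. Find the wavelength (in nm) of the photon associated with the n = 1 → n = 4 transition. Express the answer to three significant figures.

E_1 = h²/(8m_eL²) = 1.705×10^-20 J, so ΔE = (4² − 1²)E_1 = 2.558×10^-19 J.
λ = hc/ΔE = (6.626×10^-34·2.998×10^8)/2.558×10^-19 = 7.77×10^-7 m = 777 nm.

λ = 777 nm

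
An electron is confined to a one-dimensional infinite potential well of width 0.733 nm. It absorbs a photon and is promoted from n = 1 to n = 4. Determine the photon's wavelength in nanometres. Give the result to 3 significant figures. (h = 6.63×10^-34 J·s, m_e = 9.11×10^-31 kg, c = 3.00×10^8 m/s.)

λ = 118 nm

E_1 = h²/(8m_eL²) = 1.123×10^-19 J, so ΔE = (4² − 1²)E_1 = 1.684×10^-18 J.
λ = hc/ΔE = (6.63×10^-34·3.00×10^8)/1.684×10^-18 = 1.18×10^-7 m = 118 nm.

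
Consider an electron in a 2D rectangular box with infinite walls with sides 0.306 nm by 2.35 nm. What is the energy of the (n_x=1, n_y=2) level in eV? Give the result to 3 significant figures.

For a 2D rectangular well E = (h²/8m_e)·Σ n_i²/L_i² = (6.626×10^-34)²/(8·9.109×10^-31) · [1²/(0.306 nm)² + 2²/(2.35 nm)²].
Evaluating gives E = 6.871×10^-19 J = 4.29 eV.

E = 4.29 eV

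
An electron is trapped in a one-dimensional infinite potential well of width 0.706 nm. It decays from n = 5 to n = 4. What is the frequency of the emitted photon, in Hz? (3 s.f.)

E_1 = h²/(8m_eL²) = 1.209×10^-19 J and ΔE = (5² − 4²)E_1 = 1.088×10^-18 J.
f = ΔE/h = 1.088×10^-18/6.626×10^-34 = 1.64×10^15 Hz.

f = 1.64×10^15 Hz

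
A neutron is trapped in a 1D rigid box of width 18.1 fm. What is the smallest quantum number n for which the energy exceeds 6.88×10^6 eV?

n = 4

E_1 = h²/(8m_nL²) = 1.000×10^-13 J = 6.242×10^5 eV.
Need n² > 6.88×10^6/6.242×10^5 = 11.02, i.e. n > 3.320.
The smallest integer satisfying this is n = 4.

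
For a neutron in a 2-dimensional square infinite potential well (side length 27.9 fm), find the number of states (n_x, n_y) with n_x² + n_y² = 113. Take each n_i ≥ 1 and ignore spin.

degeneracy = 2

The level has n_x² + n_y² = 113. The ordered positive-integer solutions are (7, 8), (8, 7).
That gives 2 states.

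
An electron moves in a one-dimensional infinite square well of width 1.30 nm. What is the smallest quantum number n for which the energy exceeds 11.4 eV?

n = 8

E_1 = h²/(8m_eL²) = 3.565×10^-20 J = 0.2225 eV.
Need n² > 11.4/0.2225 = 51.24, i.e. n > 7.158.
The smallest integer satisfying this is n = 8.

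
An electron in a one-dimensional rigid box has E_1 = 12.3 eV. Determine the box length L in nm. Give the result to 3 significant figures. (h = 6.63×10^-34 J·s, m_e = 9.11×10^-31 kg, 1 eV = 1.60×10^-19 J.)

L = 0.175 nm

From E_n = n²h²/(8m_eL²), L = n·h/√(8m_eE_n).
E_1 = 12.3 eV = 1.968×10^-18 J, so L = 1·6.63×10^-34/√(8·9.11×10^-31·1.968×10^-18) = 1.75×10^-10 m = 0.175 nm.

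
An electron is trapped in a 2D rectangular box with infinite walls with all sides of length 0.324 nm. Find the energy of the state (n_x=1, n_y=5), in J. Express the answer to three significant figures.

For a 2D rectangular well E = (h²/8m_e)·Σ n_i²/L_i² = (6.626×10^-34)²/(8·9.109×10^-31) · [1²/(0.324 nm)² + 5²/(0.324 nm)²].
Evaluating gives E = 1.49×10^-17 J.

E = 1.49×10^-17 J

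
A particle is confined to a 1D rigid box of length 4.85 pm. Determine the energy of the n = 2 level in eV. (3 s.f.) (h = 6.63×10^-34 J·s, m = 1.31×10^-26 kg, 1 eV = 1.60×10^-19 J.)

For an infinite well E_n = n²h²/(8mL²), so E_1 = h²/(8mL²) = (6.63×10^-34)²/(8·1.31×10^-26·(4.85×10^-12 m)²) = 1.783×10^-19 J.
Then E_2 = 2²·E_1 = 4·1.783×10^-19 J = 7.132×10^-19 J.
Converting, E_2 = 7.132×10^-19 J / (1.60×10^-19 J/eV) = 4.46 eV.

E_2 = 4.46 eV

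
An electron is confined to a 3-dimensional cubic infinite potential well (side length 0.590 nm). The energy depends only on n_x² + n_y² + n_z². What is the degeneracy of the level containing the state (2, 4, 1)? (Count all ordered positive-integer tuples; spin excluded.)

The level has n_x² + n_y² + n_z² = 21. The ordered positive-integer solutions are (1, 2, 4), (1, 4, 2), (2, 1, 4), (2, 4, 1), (4, 1, 2), (4, 2, 1).
That gives 6 states.

degeneracy = 6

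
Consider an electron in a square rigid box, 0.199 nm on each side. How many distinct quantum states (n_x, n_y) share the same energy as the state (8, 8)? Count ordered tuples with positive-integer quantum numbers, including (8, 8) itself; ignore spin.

degeneracy = 1

The level has n_x² + n_y² = 128. The ordered positive-integer solutions are (8, 8).
That gives 1 state.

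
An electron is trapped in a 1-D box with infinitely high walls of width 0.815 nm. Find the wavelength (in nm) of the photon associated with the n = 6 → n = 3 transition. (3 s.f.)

λ = 81.1 nm

E_1 = h²/(8m_eL²) = 9.070×10^-20 J, so ΔE = (6² − 3²)E_1 = 2.449×10^-18 J.
λ = hc/ΔE = (6.626×10^-34·2.998×10^8)/2.449×10^-18 = 8.11×10^-8 m = 81.1 nm.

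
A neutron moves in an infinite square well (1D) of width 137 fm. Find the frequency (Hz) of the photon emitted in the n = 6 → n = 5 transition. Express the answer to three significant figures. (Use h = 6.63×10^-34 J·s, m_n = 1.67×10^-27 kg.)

E_1 = h²/(8m_nL²) = 1.753×10^-15 J and ΔE = (6² − 5²)E_1 = 1.928×10^-14 J.
f = ΔE/h = 1.928×10^-14/6.63×10^-34 = 2.91×10^19 Hz.

f = 2.91×10^19 Hz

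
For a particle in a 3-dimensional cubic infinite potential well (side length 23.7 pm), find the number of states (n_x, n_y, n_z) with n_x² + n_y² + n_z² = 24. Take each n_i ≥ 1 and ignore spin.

degeneracy = 3

The level has n_x² + n_y² + n_z² = 24. The ordered positive-integer solutions are (2, 2, 4), (2, 4, 2), (4, 2, 2).
That gives 3 states.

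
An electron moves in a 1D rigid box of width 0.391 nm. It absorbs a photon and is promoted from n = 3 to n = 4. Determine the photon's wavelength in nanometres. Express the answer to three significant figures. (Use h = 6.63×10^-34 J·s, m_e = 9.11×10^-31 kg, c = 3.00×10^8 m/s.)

λ = 72.0 nm

E_1 = h²/(8m_eL²) = 3.945×10^-19 J, so ΔE = (4² − 3²)E_1 = 2.761×10^-18 J.
λ = hc/ΔE = (6.63×10^-34·3.00×10^8)/2.761×10^-18 = 7.20×10^-8 m = 72.0 nm.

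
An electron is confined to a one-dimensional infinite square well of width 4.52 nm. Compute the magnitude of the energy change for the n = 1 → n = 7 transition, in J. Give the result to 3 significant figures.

|ΔE| = 1.42×10^-19 J

E_1 = h²/(8m_eL²) = 2.949×10^-21 J.
|ΔE| = |1² − 7²|·E_1 = 48·2.949×10^-21 J = 1.42×10^-19 J.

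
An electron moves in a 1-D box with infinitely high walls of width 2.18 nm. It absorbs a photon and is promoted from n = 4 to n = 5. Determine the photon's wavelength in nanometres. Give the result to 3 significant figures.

E_1 = h²/(8m_eL²) = 1.268×10^-20 J, so ΔE = (5² − 4²)E_1 = 1.141×10^-19 J.
λ = hc/ΔE = (6.626×10^-34·2.998×10^8)/1.141×10^-19 = 1.74×10^-6 m = 1.74×10^3 nm.

λ = 1.74×10^3 nm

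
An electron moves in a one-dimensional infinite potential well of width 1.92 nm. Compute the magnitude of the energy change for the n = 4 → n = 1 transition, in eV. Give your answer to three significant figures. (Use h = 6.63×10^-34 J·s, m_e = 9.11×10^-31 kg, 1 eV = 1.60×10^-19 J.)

|ΔE| = 1.53 eV

E_1 = h²/(8m_eL²) = 1.636×10^-20 J.
|ΔE| = |4² − 1²|·E_1 = 15·1.636×10^-20 J = 2.454×10^-19 J = 1.53 eV.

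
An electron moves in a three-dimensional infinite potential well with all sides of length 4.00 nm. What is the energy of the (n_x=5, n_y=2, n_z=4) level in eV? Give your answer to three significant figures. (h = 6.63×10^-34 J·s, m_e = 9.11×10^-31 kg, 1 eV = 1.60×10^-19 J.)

For a 3D rectangular well E = (h²/8m_e)·Σ n_i²/L_i² = (6.63×10^-34)²/(8·9.11×10^-31) · [5²/(4.00 nm)² + 2²/(4.00 nm)² + 4²/(4.00 nm)²].
Evaluating gives E = 1.696×10^-19 J = 1.06 eV.

E = 1.06 eV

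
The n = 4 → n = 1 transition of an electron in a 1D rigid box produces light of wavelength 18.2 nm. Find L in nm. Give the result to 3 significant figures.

The photon carries ΔE = hc/λ = 6.626×10^-34·2.998×10^8/1.82×10^-8 m = 1.091×10^-17 J.
Since ΔE = (4² − 1²)E_1, E_1 = 7.273×10^-19 J, and L = h/√(8m_eE_1) = 2.88×10^-10 m = 0.288 nm.

L = 0.288 nm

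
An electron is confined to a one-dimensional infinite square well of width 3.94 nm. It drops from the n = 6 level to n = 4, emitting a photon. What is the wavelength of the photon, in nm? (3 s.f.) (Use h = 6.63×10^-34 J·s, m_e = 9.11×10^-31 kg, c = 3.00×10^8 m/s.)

λ = 2.56×10^3 nm

E_1 = h²/(8m_eL²) = 3.885×10^-21 J, so ΔE = (6² − 4²)E_1 = 7.770×10^-20 J.
λ = hc/ΔE = (6.63×10^-34·3.00×10^8)/7.770×10^-20 = 2.56×10^-6 m = 2.56×10^3 nm.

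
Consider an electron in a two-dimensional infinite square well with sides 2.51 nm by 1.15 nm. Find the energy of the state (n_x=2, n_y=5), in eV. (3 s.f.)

E = 7.35 eV

For a 2D rectangular well E = (h²/8m_e)·Σ n_i²/L_i² = (6.626×10^-34)²/(8·9.109×10^-31) · [2²/(2.51 nm)² + 5²/(1.15 nm)²].
Evaluating gives E = 1.177×10^-18 J = 7.35 eV.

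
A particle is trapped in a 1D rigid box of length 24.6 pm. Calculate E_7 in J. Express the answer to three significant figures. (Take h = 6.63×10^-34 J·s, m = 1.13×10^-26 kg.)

For an infinite well E_n = n²h²/(8mL²), so E_1 = h²/(8mL²) = (6.63×10^-34)²/(8·1.13×10^-26·(2.46×10^-11 m)²) = 8.035×10^-21 J.
Then E_7 = 7²·E_1 = 49·8.035×10^-21 J = 3.94×10^-19 J.

E_7 = 3.94×10^-19 J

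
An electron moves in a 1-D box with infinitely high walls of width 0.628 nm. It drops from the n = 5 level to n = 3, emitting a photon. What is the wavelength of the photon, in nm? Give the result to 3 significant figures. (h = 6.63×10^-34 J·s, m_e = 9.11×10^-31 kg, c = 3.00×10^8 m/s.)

E_1 = h²/(8m_eL²) = 1.529×10^-19 J, so ΔE = (5² − 3²)E_1 = 2.446×10^-18 J.
λ = hc/ΔE = (6.63×10^-34·3.00×10^8)/2.446×10^-18 = 8.13×10^-8 m = 81.3 nm.

λ = 81.3 nm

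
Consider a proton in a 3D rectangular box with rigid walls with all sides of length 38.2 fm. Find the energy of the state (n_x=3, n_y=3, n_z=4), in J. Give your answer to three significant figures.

For a 3D rectangular well E = (h²/8m_p)·Σ n_i²/L_i² = (6.626×10^-34)²/(8·1.673×10^-27) · [3²/(38.2 fm)² + 3²/(38.2 fm)² + 4²/(38.2 fm)²].
Evaluating gives E = 7.64×10^-13 J.

E = 7.64×10^-13 J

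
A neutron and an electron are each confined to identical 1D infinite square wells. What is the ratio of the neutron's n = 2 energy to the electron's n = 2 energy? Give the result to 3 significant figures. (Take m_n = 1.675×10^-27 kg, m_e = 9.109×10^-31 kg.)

E_n ∝ 1/m at fixed n and L, so the ratio is m_e/m_n = 9.109×10^-31/1.675×10^-27 = 5.44×10^-4.

5.44×10^-4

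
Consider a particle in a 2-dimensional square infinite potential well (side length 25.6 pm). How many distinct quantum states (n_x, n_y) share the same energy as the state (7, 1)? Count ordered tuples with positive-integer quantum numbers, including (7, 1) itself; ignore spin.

degeneracy = 3

The level has n_x² + n_y² = 50. The ordered positive-integer solutions are (1, 7), (5, 5), (7, 1).
That gives 3 states.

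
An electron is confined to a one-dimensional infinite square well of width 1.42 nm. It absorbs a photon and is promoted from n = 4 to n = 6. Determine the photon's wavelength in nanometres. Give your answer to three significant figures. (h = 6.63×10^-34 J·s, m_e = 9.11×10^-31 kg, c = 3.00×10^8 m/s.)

E_1 = h²/(8m_eL²) = 2.991×10^-20 J, so ΔE = (6² − 4²)E_1 = 5.982×10^-19 J.
λ = hc/ΔE = (6.63×10^-34·3.00×10^8)/5.982×10^-19 = 3.32×10^-7 m = 332 nm.

λ = 332 nm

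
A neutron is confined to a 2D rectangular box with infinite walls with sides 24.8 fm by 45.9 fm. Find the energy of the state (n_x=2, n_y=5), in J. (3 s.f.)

For a 2D rectangular well E = (h²/8m_n)·Σ n_i²/L_i² = (6.626×10^-34)²/(8·1.675×10^-27) · [2²/(24.8 fm)² + 5²/(45.9 fm)²].
Evaluating gives E = 6.02×10^-13 J.

E = 6.02×10^-13 J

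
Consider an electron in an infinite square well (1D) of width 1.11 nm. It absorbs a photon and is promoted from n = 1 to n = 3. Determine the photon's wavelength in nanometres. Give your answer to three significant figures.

E_1 = h²/(8m_eL²) = 4.890×10^-20 J, so ΔE = (3² − 1²)E_1 = 3.912×10^-19 J.
λ = hc/ΔE = (6.626×10^-34·2.998×10^8)/3.912×10^-19 = 5.08×10^-7 m = 508 nm.

λ = 508 nm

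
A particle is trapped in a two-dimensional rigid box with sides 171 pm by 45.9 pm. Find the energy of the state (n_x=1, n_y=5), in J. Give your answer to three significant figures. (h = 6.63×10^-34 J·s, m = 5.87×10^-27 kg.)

E = 1.11×10^-19 J

For a 2D rectangular well E = (h²/8m)·Σ n_i²/L_i² = (6.63×10^-34)²/(8·5.87×10^-27) · [1²/(171 pm)² + 5²/(45.9 pm)²].
Evaluating gives E = 1.11×10^-19 J.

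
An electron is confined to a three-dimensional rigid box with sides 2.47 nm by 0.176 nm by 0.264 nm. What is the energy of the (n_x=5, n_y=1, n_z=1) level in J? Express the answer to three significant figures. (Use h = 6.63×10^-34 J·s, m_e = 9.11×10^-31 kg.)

E = 3.06×10^-18 J

For a 3D rectangular well E = (h²/8m_e)·Σ n_i²/L_i² = (6.63×10^-34)²/(8·9.11×10^-31) · [5²/(2.47 nm)² + 1²/(0.176 nm)² + 1²/(0.264 nm)²].
Evaluating gives E = 3.06×10^-18 J.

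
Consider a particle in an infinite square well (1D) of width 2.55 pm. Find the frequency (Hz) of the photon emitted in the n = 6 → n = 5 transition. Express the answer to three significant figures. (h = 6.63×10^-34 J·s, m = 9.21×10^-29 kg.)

E_1 = h²/(8mL²) = 9.175×10^-17 J and ΔE = (6² − 5²)E_1 = 1.009×10^-15 J.
f = ΔE/h = 1.009×10^-15/6.63×10^-34 = 1.52×10^18 Hz.

f = 1.52×10^18 Hz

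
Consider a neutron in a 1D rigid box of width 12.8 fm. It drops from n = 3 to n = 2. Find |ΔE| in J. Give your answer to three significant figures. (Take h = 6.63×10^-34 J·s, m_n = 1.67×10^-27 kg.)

|ΔE| = 1.00×10^-12 J

E_1 = h²/(8m_nL²) = 2.008×10^-13 J.
|ΔE| = |3² − 2²|·E_1 = 5·2.008×10^-13 J = 1.00×10^-12 J.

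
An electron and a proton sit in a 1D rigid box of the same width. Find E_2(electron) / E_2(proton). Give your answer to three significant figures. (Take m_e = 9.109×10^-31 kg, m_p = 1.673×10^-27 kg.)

E_n ∝ 1/m at fixed n and L, so the ratio is m_p/m_e = 1.673×10^-27/9.109×10^-31 = 1.84×10^3.

1.84×10^3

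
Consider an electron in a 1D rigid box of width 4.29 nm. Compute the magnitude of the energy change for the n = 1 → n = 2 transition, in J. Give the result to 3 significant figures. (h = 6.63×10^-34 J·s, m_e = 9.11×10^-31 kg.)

E_1 = h²/(8m_eL²) = 3.277×10^-21 J.
|ΔE| = |1² − 2²|·E_1 = 3·3.277×10^-21 J = 9.83×10^-21 J.

|ΔE| = 9.83×10^-21 J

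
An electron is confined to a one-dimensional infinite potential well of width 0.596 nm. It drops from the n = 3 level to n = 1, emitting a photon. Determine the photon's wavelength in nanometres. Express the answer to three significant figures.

E_1 = h²/(8m_eL²) = 1.696×10^-19 J, so ΔE = (3² − 1²)E_1 = 1.357×10^-18 J.
λ = hc/ΔE = (6.626×10^-34·2.998×10^8)/1.357×10^-18 = 1.46×10^-7 m = 146 nm.

λ = 146 nm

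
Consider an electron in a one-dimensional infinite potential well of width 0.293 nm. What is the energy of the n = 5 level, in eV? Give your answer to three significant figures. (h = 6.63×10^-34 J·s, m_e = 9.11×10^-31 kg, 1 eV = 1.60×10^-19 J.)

For an infinite well E_n = n²h²/(8m_eL²), so E_1 = h²/(8m_eL²) = (6.63×10^-34)²/(8·9.11×10^-31·(2.93×10^-10 m)²) = 7.026×10^-19 J.
Then E_5 = 5²·E_1 = 25·7.026×10^-19 J = 1.757×10^-17 J.
Converting, E_5 = 1.757×10^-17 J / (1.60×10^-19 J/eV) = 110 eV.

E_5 = 110 eV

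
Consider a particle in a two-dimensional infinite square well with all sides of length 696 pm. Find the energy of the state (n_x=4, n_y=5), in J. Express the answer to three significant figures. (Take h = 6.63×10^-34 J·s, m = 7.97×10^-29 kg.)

E = 5.84×10^-20 J

For a 2D rectangular well E = (h²/8m)·Σ n_i²/L_i² = (6.63×10^-34)²/(8·7.97×10^-29) · [4²/(696 pm)² + 5²/(696 pm)²].
Evaluating gives E = 5.84×10^-20 J.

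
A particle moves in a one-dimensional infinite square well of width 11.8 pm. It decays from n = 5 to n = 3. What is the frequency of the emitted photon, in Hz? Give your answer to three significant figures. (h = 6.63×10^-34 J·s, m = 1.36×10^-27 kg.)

E_1 = h²/(8mL²) = 2.902×10^-19 J and ΔE = (5² − 3²)E_1 = 4.643×10^-18 J.
f = ΔE/h = 4.643×10^-18/6.63×10^-34 = 7.00×10^15 Hz.

f = 7.00×10^15 Hz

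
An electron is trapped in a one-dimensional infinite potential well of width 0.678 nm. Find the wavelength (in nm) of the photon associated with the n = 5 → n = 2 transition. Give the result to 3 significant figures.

E_1 = h²/(8m_eL²) = 1.311×10^-19 J, so ΔE = (5² − 2²)E_1 = 2.753×10^-18 J.
λ = hc/ΔE = (6.626×10^-34·2.998×10^8)/2.753×10^-18 = 7.22×10^-8 m = 72.2 nm.

λ = 72.2 nm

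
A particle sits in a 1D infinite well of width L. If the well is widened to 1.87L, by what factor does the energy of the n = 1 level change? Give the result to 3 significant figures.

0.286

E_n ∝ 1/L², so the energy scales by 1/1.87² = 0.286.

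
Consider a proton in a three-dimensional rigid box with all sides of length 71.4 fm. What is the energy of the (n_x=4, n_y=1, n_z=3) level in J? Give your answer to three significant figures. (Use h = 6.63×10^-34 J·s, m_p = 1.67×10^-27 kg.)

E = 1.68×10^-13 J

For a 3D rectangular well E = (h²/8m_p)·Σ n_i²/L_i² = (6.63×10^-34)²/(8·1.67×10^-27) · [4²/(71.4 fm)² + 1²/(71.4 fm)² + 3²/(71.4 fm)²].
Evaluating gives E = 1.68×10^-13 J.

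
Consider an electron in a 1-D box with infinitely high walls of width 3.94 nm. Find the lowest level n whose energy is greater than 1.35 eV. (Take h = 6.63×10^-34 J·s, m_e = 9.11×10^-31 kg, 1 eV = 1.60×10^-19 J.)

n = 8

E_1 = h²/(8m_eL²) = 3.885×10^-21 J = 0.02428 eV.
Need n² > 1.35/0.02428 = 55.60, i.e. n > 7.457.
The smallest integer satisfying this is n = 8.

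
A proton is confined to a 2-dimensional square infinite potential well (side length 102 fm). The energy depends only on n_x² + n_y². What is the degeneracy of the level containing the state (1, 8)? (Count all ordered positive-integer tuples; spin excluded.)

The level has n_x² + n_y² = 65. The ordered positive-integer solutions are (1, 8), (4, 7), (7, 4), (8, 1).
That gives 4 states.

degeneracy = 4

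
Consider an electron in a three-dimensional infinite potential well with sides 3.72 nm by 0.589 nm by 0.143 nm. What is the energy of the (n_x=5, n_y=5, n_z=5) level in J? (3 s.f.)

E = 7.81×10^-17 J

For a 3D rectangular well E = (h²/8m_e)·Σ n_i²/L_i² = (6.626×10^-34)²/(8·9.109×10^-31) · [5²/(3.72 nm)² + 5²/(0.589 nm)² + 5²/(0.143 nm)²].
Evaluating gives E = 7.81×10^-17 J.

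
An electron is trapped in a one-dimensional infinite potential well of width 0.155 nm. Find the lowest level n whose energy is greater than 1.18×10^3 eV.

E_1 = h²/(8m_eL²) = 2.508×10^-18 J = 15.66 eV.
Need n² > 1.18×10^3/15.66 = 75.35, i.e. n > 8.680.
The smallest integer satisfying this is n = 9.

n = 9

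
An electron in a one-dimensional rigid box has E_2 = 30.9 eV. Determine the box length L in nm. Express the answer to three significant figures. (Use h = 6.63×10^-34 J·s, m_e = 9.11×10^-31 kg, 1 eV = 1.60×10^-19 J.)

L = 0.221 nm

From E_n = n²h²/(8m_eL²), L = n·h/√(8m_eE_n).
E_2 = 30.9 eV = 4.944×10^-18 J, so L = 2·6.63×10^-34/√(8·9.11×10^-31·4.944×10^-18) = 2.21×10^-10 m = 0.221 nm.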